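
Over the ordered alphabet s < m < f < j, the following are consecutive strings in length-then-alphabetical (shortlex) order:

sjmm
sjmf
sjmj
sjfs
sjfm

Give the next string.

sjff

The successor of sjfm increments the rightmost position that isn't already j and resets every position after it to s.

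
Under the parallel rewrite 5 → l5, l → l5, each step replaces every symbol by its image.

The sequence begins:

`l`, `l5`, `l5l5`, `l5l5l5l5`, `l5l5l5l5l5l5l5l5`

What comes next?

l5l5l5l5l5l5l5l5l5l5l5l5l5l5l5l5

φ(l5l5l5l5l5l5l5l5) expands symbol-by-symbol to l5 l5 l5 l5 l5 l5 l5 l5 l5 l5 l5 l5 l5 l5 l5 l5; joining the 16 pieces gives the next term.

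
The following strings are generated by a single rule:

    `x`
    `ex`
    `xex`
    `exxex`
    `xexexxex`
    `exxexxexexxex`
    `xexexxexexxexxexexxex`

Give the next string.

Each term (from the third on) is the two preceding terms concatenated in order: term 3 = x·ex = xex.
The next term joins exxexxexexxex and xexexxexexxexxexexxex.

exxexxexexxexxexexxexexxexxexexxex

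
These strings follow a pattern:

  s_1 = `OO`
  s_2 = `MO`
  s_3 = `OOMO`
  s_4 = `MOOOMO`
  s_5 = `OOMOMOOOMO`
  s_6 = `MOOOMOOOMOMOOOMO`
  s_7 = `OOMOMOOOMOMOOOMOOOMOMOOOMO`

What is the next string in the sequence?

Each term (from the third on) is the two preceding terms concatenated in order: term 3 = OO·MO = OOMO.
Continuing: MOOOMOOOMOMOOOMO · OOMOMOOOMOMOOOMOOOMOMOOOMO gives term 8.

MOOOMOOOMOMOOOMOOOMOMOOOMOMOOOMOOOMOMOOOMO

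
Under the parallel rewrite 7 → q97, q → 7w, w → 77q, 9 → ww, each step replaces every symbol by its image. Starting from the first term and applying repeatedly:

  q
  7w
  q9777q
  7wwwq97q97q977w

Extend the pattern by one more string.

Replace each of the 15 characters of 7wwwq97q97q977w in place — q97 77q 77q 77q 7w ww q97 7w ww q97 7w ww q97 q97 77q — and concatenate.

q9777q77q77q7wwwq977wwwq977wwwq97q9777q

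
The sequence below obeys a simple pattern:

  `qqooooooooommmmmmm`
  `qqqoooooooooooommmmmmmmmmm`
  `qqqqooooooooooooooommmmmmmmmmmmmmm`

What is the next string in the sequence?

qqqqqoooooooooooooooooommmmmmmmmmmmmmmmmmm

Reading off run lengths: q runs 2, 3, 4; o runs 9, 12, 15; m runs 7, 11, 15 — each is linear in n, where the shown terms are n = 2, 3, 4.
At n = 5 the blocks have lengths 5, 18, 19.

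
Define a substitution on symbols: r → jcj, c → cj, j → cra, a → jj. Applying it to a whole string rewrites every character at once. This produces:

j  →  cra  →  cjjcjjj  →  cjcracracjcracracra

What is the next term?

Applying the rule to each of the 19 symbols of cjcracracjcracracra gives the pieces cj cra cj jcj jj cj jcj jj cj cra cj jcj jj cj jcj jj cj jcj jj, which concatenate to the answer.

cjcracjjcjjjcjjcjjjcjcracjjcjjjcjjcjjjcjjcjjj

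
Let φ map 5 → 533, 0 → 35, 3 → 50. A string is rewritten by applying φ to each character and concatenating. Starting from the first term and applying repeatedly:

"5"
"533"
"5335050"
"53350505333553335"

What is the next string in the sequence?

Applying the rule to each of the 17 symbols of 53350505333553335 gives the pieces 533 50 50 533 35 533 35 533 50 50 50 533 533 50 50 50 533, which concatenate to the answer.

53350505333553335533505050533533505050533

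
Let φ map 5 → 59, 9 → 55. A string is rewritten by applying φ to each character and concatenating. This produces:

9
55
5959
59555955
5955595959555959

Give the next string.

59555959595559555955595959555955

Applying the rule to each of the 16 symbols of 5955595959555959 gives the pieces 59 55 59 59 59 55 59 55 59 55 59 59 59 55 59 55, which concatenate to the answer.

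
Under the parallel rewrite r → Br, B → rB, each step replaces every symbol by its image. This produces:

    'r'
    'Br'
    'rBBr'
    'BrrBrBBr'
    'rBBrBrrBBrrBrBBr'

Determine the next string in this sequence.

BrrBrBBrrBBrBrrBrBBrBrrBBrrBrBBr

Applying the rule to each of the 16 symbols of rBBrBrrBBrrBrBBr gives the pieces Br rB rB Br rB Br Br rB rB Br Br rB Br rB rB Br, which concatenate to the answer.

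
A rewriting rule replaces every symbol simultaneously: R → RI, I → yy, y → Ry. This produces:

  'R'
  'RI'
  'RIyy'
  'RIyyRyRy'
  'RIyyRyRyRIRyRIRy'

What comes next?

Rewriting the 16 symbols of RIyyRyRyRIRyRIRy one by one yields RI yy Ry Ry RI Ry RI Ry RI yy RI Ry RI yy RI Ry; concatenated:

RIyyRyRyRIRyRIRyRIyyRIRyRIyyRIRy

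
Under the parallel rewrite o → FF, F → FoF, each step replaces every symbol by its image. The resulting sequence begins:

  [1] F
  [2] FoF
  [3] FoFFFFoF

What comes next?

FoFFFFoFFoFFoFFoFFFFoF

Expanding FoFFFFoF: F→FoF, o→FF, F→FoF, F→FoF, F→FoF, F→FoF, o→FF, F→FoF. Concatenated: FoF FF FoF FoF FoF FoF FF FoF.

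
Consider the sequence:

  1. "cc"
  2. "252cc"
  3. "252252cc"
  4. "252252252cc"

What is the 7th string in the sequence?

252252252252252252cc

The strings grow by a fixed prefix 252 each time.
From 252252252cc, 3 further steps: 252252252cc → 252252252252cc → 252252252252252cc → (answer).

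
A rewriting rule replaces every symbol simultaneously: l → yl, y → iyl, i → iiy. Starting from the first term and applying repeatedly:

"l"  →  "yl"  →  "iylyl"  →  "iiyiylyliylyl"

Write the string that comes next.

iiyiiyiyliiyiylyliylyliiyiylyliylyl

Replace each of the 13 characters of iiyiylyliylyl in place — iiy iiy iyl iiy iyl yl iyl yl iiy iyl yl iyl yl — and concatenate.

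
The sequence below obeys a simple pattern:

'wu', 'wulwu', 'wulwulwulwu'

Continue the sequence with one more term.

s(k+1) = s(k)·l·s(k) — each term doubles the last with 'l' between the halves.
One more doubling of wulwulwulwu gives the answer.

wulwulwulwulwulwulwulwu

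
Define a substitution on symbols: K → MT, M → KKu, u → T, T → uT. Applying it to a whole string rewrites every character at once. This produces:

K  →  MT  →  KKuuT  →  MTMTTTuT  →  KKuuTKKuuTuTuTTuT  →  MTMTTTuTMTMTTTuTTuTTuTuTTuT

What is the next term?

KKuuTKKuuTuTuTTuTKKuuTKKuuTuTuTTuTuTTuTuTTuTTuTuTTuT

Applying the rule to each of the 27 symbols of MTMTTTuTMTMTTTuTTuTTuTuTTuT gives the pieces KKu uT KKu uT uT uT T uT KKu uT KKu uT uT uT T uT uT T uT uT T uT T uT uT T uT, which concatenate to the answer.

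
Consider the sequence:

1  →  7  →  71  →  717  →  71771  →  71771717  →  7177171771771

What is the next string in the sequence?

717717177177171771717

This is a Fibonacci-style word recurrence s(k) = s(k−1)·s(k−2): e.g. 7·1 = 71.
The next term joins 7177171771771 and 71771717.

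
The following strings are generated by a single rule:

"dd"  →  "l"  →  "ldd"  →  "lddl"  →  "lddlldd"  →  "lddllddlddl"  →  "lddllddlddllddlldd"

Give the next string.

Each term (from the third on) is the previous term followed by the one before it: term 3 = l·dd = ldd.
Continuing: lddllddlddllddlldd · lddllddlddl gives term 8.

lddllddlddllddllddlddllddlddl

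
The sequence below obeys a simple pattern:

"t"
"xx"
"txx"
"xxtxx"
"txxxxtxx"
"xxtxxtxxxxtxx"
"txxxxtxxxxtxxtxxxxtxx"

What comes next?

xxtxxtxxxxtxxtxxxxtxxxxtxxtxxxxtxx

This is a Fibonacci-style word recurrence s(k) = s(k−2)·s(k−1): e.g. t·xx = txx.
The next term joins xxtxxtxxxxtxx and txxxxtxxxxtxxtxxxxtxx.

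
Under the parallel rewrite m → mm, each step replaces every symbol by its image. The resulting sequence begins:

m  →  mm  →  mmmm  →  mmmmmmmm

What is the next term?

Expanding mmmmmmmm: m→mm, m→mm, m→mm, m→mm, m→mm, m→mm, m→mm, m→mm. Concatenated: mm mm mm mm mm mm mm mm.

mmmmmmmmmmmmmmmm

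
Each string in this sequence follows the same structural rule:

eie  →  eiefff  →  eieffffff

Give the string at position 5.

The strings grow by a fixed suffix fff each time.
From eieffffff, 2 further steps: eieffffff → eiefffffffff → (answer).

eieffffffffffff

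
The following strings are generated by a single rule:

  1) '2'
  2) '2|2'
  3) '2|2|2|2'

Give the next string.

s(k+1) = s(k)·|·s(k) — each term doubles the last with '|' between the halves.
One more doubling of 2|2|2|2 gives the answer.

2|2|2|2|2|2|2|2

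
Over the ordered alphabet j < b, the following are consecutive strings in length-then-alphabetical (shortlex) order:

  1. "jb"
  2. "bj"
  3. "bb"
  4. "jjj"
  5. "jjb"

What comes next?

Find the rightmost character of jjb below b, bump it to the next letter, and reset everything to its right to j.

jbj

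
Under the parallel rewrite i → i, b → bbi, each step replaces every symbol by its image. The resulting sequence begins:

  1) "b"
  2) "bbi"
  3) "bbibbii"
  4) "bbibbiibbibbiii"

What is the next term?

φ(bbibbiibbibbiii) expands symbol-by-symbol to bbi bbi i bbi bbi i i bbi bbi i bbi bbi i i i; joining the 15 pieces gives the next term.

bbibbiibbibbiiibbibbiibbibbiiii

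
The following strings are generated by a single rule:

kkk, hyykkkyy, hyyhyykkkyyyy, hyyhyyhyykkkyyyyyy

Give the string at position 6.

Each term wraps the previous one in hyy on the left and yy on the right.
From hyyhyyhyykkkyyyyyy, 2 further steps: hyyhyyhyykkkyyyyyy → hyyhyyhyyhyykkkyyyyyyyy → (answer).

hyyhyyhyyhyyhyykkkyyyyyyyyyy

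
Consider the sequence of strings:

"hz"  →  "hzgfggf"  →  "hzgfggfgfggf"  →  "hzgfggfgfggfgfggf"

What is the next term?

The strings grow by a fixed suffix gfggf each time.
So the next term is hzgfggfgfggfgfggf·gfggf.

hzgfggfgfggfgfggfgfggf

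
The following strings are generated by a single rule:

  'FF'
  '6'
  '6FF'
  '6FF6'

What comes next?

6FF66FF

From term 3 onward, concatenate the last term with the second-to-last: 6·FF = 6FF, 6FF·6 = 6FF6, …
The next term joins 6FF6 and 6FF.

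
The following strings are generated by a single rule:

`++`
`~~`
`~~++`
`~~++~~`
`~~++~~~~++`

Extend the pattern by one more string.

From term 3 onward, concatenate the last term with the second-to-last: ~~·++ = ~~++, ~~++·~~ = ~~++~~, …
Continuing: ~~++~~~~++ · ~~++~~ gives term 6.

~~++~~~~++~~++~~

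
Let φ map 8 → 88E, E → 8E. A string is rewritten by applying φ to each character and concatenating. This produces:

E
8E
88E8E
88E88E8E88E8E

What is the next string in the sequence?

Rewriting the 13 symbols of 88E88E8E88E8E one by one yields 88E 88E 8E 88E 88E 8E 88E 8E 88E 88E 8E 88E 8E; concatenated:

88E88E8E88E88E8E88E8E88E88E8E88E8E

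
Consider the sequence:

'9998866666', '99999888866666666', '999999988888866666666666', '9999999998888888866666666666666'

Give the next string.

99999999999888888888866666666666666666

The n-th term is 2n+1 9's then 2n 8's then 3n+2 6's (n = 1, 2, …).
At n = 5 the blocks have lengths 11, 10, 17.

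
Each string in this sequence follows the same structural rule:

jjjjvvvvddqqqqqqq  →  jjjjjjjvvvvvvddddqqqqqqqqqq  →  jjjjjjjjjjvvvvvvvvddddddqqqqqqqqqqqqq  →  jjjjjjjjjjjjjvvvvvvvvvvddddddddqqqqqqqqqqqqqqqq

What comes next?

jjjjjjjjjjjjjjjjvvvvvvvvvvvvddddddddddqqqqqqqqqqqqqqqqqqq

Reading off run lengths: j runs 4, 7, 10, 13; v runs 4, 6, 8, 10; d runs 2, 4, 6, 8; q runs 7, 10, 13, 16 — each is linear in n, where the shown terms are n = 2, 3, 4, 5.
At n = 6 the blocks have lengths 16, 12, 10, 19.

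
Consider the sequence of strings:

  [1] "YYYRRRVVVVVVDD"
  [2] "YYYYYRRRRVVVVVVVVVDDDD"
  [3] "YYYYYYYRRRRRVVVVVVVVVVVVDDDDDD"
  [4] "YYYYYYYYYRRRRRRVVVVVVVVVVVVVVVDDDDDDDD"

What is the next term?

YYYYYYYYYYYRRRRRRRVVVVVVVVVVVVVVVVVVDDDDDDDDDD

The n-th term is 2n-1 Y's then n+1 R's then 3n V's then 2n-2 D's, where the shown terms are n = 2, 3, 4, 5.
At n = 6 the blocks have lengths 11, 7, 18, 10.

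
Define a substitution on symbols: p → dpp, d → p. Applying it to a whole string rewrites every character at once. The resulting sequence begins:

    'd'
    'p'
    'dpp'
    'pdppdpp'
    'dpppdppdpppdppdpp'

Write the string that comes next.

Rewriting the 17 symbols of dpppdppdpppdppdpp one by one yields p dpp dpp dpp p dpp dpp p dpp dpp dpp p dpp dpp p dpp dpp; concatenated:

pdppdppdpppdppdpppdppdppdpppdppdpppdppdpp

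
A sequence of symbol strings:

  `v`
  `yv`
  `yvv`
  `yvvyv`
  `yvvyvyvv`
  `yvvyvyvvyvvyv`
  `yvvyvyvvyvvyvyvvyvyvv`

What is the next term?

yvvyvyvvyvvyvyvvyvyvvyvvyvyvvyvvyv

This is a Fibonacci-style word recurrence s(k) = s(k−1)·s(k−2): e.g. yv·v = yvv.
The next term joins yvvyvyvvyvvyvyvvyvyvv and yvvyvyvvyvvyv.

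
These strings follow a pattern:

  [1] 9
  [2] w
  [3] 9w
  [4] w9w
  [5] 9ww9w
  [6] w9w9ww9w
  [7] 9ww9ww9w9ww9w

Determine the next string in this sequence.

w9w9ww9w9ww9ww9w9ww9w

From term 3 onward, concatenate the second-to-last term with the last: 9·w = 9w, w·9w = w9w, …
The next term joins w9w9ww9w and 9ww9ww9w9ww9w.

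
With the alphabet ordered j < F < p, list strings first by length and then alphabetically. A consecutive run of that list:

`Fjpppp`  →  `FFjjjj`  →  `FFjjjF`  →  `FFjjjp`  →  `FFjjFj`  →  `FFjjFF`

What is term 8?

Stepping forward 2 times from FFjjFF: FFjjFF → FFjjFp, then the target.

FFjjpj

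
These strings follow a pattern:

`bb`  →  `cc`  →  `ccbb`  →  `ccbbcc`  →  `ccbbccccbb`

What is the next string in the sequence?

From term 3 onward, concatenate the last term with the second-to-last: cc·bb = ccbb, ccbb·cc = ccbbcc, …
Continuing: ccbbccccbb · ccbbcc gives term 6.

ccbbccccbbccbbcc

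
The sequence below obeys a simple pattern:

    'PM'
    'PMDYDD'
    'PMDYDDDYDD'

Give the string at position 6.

The strings grow by a fixed suffix DYDD each time.
From PMDYDDDYDD, 3 further steps: PMDYDDDYDD → PMDYDDDYDDDYDD → PMDYDDDYDDDYDDDYDD → (answer).

PMDYDDDYDDDYDDDYDDDYDD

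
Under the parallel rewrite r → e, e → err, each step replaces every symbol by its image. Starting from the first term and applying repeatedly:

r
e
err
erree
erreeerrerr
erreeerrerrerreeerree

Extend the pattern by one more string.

erreeerrerrerreeerreeerreeerrerrerreeerrerr

Replace each of the 21 characters of erreeerrerrerreeerree in place — err e e err err err e e err e e err e e err err err e e err err — and concatenate.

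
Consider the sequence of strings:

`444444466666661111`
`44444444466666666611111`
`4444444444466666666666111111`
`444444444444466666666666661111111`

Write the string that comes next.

Term n consists of 2n+1 4's, followed by 2n+1 6's, followed by n+1 1's, where the shown terms are n = 3, 4, 5, 6.
For the next term, n = 7, so the run lengths are 15, 15, 8.

44444444444444466666666666666611111111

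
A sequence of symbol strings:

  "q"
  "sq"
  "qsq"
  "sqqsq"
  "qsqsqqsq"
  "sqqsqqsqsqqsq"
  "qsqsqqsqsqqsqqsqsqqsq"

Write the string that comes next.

sqqsqqsqsqqsqqsqsqqsqsqqsqqsqsqqsq

This is a Fibonacci-style word recurrence s(k) = s(k−2)·s(k−1): e.g. q·sq = qsq.
Continuing: sqqsqqsqsqqsq · qsqsqqsqsqqsqqsqsqqsq gives term 8.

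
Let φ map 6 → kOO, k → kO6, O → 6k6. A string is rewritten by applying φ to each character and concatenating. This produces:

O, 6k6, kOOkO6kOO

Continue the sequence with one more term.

kO66k66k6kO66k6kOOkO66k66k6

Rewriting each symbol of kOOkO6kOO: k→kO6, O→6k6, O→6k6, k→kO6, O→6k6, 6→kOO, k→kO6, O→6k6, O→6k6, which concatenates to kO6 6k6 6k6 kO6 6k6 kOO kO6 6k6 6k6.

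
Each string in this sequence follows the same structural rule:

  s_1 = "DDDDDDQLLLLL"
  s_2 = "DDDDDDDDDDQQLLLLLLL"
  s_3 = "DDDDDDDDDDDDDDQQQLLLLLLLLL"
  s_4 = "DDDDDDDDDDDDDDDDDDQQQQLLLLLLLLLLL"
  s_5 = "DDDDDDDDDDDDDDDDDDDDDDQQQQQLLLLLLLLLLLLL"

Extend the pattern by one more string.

DDDDDDDDDDDDDDDDDDDDDDDDDDQQQQQQLLLLLLLLLLLLLLL

Term n consists of 4n+2 D's, followed by n Q's, followed by 2n+3 L's (n = 1, 2, …).
For the next term, n = 6, so the run lengths are 26, 6, 15.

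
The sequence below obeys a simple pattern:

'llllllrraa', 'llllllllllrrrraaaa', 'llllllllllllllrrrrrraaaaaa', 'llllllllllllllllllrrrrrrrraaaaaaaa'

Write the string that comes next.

Each string has the form l^{4n+2} r^{2n} a^{2n} (n = 1, 2, …).
For the next term, n = 5, so the run lengths are 22, 10, 10.

llllllllllllllllllllllrrrrrrrrrraaaaaaaaaa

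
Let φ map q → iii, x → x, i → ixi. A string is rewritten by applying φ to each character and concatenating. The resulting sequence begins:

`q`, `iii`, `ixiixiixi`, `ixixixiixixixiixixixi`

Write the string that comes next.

ixixixixixixixiixixixixixixixiixixixixixixixi

φ(ixixixiixixixiixixixi) expands symbol-by-symbol to ixi x ixi x ixi x ixi ixi x ixi x ixi x ixi ixi x ixi x ixi x ixi; joining the 21 pieces gives the next term.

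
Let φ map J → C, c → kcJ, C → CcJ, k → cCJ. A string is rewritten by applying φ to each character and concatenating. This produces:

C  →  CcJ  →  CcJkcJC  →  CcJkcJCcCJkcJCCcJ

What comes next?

CcJkcJCcCJkcJCCcJkcJCcJCcCJkcJCCcJCcJkcJC

φ(CcJkcJCcCJkcJCCcJ) expands symbol-by-symbol to CcJ kcJ C cCJ kcJ C CcJ kcJ CcJ C cCJ kcJ C CcJ CcJ kcJ C; joining the 17 pieces gives the next term.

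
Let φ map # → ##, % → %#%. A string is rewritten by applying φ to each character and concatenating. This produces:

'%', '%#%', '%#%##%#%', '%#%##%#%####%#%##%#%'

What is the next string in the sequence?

%#%##%#%####%#%##%#%########%#%##%#%####%#%##%#%

φ(%#%##%#%####%#%##%#%) expands symbol-by-symbol to %#% ## %#% ## ## %#% ## %#% ## ## ## ## %#% ## %#% ## ## %#% ## %#%; joining the 20 pieces gives the next term.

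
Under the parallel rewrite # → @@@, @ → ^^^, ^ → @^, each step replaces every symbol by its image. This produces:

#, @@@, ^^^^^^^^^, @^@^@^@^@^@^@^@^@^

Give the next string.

Rewriting the 18 symbols of @^@^@^@^@^@^@^@^@^ one by one yields ^^^ @^ ^^^ @^ ^^^ @^ ^^^ @^ ^^^ @^ ^^^ @^ ^^^ @^ ^^^ @^ ^^^ @^; concatenated:

^^^@^^^^@^^^^@^^^^@^^^^@^^^^@^^^^@^^^^@^^^^@^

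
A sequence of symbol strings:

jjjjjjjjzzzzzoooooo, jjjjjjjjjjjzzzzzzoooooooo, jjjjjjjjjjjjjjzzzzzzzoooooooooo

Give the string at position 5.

jjjjjjjjjjjjjjjjjjjjzzzzzzzzzoooooooooooooo

Reading off run lengths: j runs 8, 11, 14; z runs 5, 6, 7; o runs 6, 8, 10 — each is linear in n, where the shown terms are n = 2, 3, 4.
At n = 6 the blocks have lengths 20, 9, 14.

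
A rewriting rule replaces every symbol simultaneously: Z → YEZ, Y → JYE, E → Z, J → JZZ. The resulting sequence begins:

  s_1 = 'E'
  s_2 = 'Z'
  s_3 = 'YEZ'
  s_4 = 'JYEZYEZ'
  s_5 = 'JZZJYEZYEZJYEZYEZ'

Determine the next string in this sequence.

Applying the rule to each of the 17 symbols of JZZJYEZYEZJYEZYEZ gives the pieces JZZ YEZ YEZ JZZ JYE Z YEZ JYE Z YEZ JZZ JYE Z YEZ JYE Z YEZ, which concatenate to the answer.

JZZYEZYEZJZZJYEZYEZJYEZYEZJZZJYEZYEZJYEZYEZ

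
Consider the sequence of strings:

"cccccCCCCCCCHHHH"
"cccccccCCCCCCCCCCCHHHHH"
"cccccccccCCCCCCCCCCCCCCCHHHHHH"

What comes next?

Each string has the form c^{2n+3} C^{4n+3} H^{n+3} (n = 1, 2, …).
Setting n = 4 gives 11, 19, 7 characters in each block.

cccccccccccCCCCCCCCCCCCCCCCCCCHHHHHHH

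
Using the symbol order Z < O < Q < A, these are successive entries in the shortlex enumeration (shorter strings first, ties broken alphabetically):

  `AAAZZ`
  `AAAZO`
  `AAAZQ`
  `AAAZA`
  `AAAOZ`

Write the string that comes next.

AAAOO

The successor of AAAOZ increments the rightmost position that isn't already A and resets every position after it to Z.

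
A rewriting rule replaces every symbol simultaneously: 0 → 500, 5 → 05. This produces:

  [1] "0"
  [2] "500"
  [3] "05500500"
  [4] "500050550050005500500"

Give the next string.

Rewriting the 21 symbols of 500050550050005500500 one by one yields 05 500 500 500 05 500 05 05 500 500 05 500 500 500 05 05 500 500 05 500 500; concatenated:

0550050050005500050550050005500500500050550050005500500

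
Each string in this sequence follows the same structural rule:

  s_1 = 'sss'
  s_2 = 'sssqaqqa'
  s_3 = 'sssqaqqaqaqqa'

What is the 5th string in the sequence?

sssqaqqaqaqqaqaqqaqaqqa

Each term is the previous one with qaqqa appended.
From sssqaqqaqaqqa, 2 further steps: sssqaqqaqaqqa → sssqaqqaqaqqaqaqqa → (answer).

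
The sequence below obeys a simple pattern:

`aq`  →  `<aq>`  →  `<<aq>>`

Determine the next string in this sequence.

Each term wraps the previous one in < on the left and > on the right.
So the next term is <·<<aq>>·>.

<<<aq>>>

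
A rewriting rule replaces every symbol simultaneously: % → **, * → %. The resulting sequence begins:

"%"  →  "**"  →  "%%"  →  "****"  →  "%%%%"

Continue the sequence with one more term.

Apply φ to %%%% symbol by symbol: %→**, %→**, %→**, %→**; joined: ** ** ** **.

********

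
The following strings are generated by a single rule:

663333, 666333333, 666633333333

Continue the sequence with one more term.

Term n consists of n 6's, followed by 2n 3's, where the shown terms are n = 2, 3, 4.
At n = 5 the blocks have lengths 5, 10.

666663333333333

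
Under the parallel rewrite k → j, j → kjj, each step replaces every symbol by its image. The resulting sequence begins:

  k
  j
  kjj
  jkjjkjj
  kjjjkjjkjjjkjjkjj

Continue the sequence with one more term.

Rewriting the 17 symbols of kjjjkjjkjjjkjjkjj one by one yields j kjj kjj kjj j kjj kjj j kjj kjj kjj j kjj kjj j kjj kjj; concatenated:

jkjjkjjkjjjkjjkjjjkjjkjjkjjjkjjkjjjkjjkjj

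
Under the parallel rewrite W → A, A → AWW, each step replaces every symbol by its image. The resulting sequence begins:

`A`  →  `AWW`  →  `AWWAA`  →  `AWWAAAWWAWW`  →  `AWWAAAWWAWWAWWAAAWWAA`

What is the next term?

AWWAAAWWAWWAWWAAAWWAAAWWAAAWWAWWAWWAAAWWAWW

φ(AWWAAAWWAWWAWWAAAWWAA) expands symbol-by-symbol to AWW A A AWW AWW AWW A A AWW A A AWW A A AWW AWW AWW A A AWW AWW; joining the 21 pieces gives the next term.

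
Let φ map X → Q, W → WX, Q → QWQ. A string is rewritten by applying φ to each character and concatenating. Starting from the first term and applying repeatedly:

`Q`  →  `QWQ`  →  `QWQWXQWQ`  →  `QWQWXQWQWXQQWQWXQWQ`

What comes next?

QWQWXQWQWXQQWQWXQWQWXQQWQQWQWXQWQWXQQWQWXQWQ

φ(QWQWXQWQWXQQWQWXQWQ) expands symbol-by-symbol to QWQ WX QWQ WX Q QWQ WX QWQ WX Q QWQ QWQ WX QWQ WX Q QWQ WX QWQ; joining the 19 pieces gives the next term.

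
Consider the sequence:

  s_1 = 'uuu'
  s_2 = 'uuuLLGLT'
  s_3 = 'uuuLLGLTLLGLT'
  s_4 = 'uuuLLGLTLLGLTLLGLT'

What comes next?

Each term is the previous one with LLGLT appended.
So the next term is uuuLLGLTLLGLTLLGLT·LLGLT.

uuuLLGLTLLGLTLLGLTLLGLT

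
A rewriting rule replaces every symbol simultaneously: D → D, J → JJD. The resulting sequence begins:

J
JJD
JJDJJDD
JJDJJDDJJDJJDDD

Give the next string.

Rewriting the 15 symbols of JJDJJDDJJDJJDDD one by one yields JJD JJD D JJD JJD D D JJD JJD D JJD JJD D D D; concatenated:

JJDJJDDJJDJJDDDJJDJJDDJJDJJDDDD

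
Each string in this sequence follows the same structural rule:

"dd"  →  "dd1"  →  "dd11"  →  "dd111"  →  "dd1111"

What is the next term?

Every step adds 1 to the end: s(k+1) = s(k)·1.
Applying this once more to dd1111:

dd11111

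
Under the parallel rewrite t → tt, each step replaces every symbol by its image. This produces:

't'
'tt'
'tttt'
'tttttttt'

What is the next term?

tttttttttttttttt

Expanding tttttttt: t→tt, t→tt, t→tt, t→tt, t→tt, t→tt, t→tt, t→tt. Concatenated: tt tt tt tt tt tt tt tt.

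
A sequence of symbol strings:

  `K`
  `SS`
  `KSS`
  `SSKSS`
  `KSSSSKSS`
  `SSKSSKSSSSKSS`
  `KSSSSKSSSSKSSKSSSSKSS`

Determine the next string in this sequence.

SSKSSKSSSSKSSKSSSSKSSSSKSSKSSSSKSS

From term 3 onward, concatenate the second-to-last term with the last: K·SS = KSS, SS·KSS = SSKSS, …
Continuing: SSKSSKSSSSKSS · KSSSSKSSSSKSSKSSSSKSS gives term 8.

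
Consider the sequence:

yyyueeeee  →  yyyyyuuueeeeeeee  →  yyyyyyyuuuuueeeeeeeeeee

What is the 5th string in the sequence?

yyyyyyyyyyyuuuuuuuuueeeeeeeeeeeeeeeee

Each string has the form y^{2n+1} u^{2n-1} e^{3n+2} (n = 1, 2, …).
For term 5, n = 5, so the run lengths are 11, 9, 17.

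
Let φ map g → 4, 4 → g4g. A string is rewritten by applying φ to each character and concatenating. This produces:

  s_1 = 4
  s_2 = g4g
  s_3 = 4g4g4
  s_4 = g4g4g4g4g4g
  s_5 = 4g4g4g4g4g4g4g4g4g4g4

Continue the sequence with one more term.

Applying the rule to each of the 21 symbols of 4g4g4g4g4g4g4g4g4g4g4 gives the pieces g4g 4 g4g 4 g4g 4 g4g 4 g4g 4 g4g 4 g4g 4 g4g 4 g4g 4 g4g 4 g4g, which concatenate to the answer.

g4g4g4g4g4g4g4g4g4g4g4g4g4g4g4g4g4g4g4g4g4g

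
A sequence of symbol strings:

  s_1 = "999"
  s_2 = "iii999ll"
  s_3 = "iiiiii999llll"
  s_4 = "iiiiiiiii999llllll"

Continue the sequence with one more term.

iiiiiiiiiiii999llllllll

Every step adds iii to the front and ll to the end of the previous string.
So the next term is iii·iiiiiiiii999llllll·ll.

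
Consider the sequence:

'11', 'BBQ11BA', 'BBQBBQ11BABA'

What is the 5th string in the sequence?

BBQBBQBBQBBQ11BABABABA

Each term wraps the previous one in BBQ on the left and BA on the right.
From BBQBBQ11BABA, 2 further steps: BBQBBQ11BABA → BBQBBQBBQ11BABABA → (answer).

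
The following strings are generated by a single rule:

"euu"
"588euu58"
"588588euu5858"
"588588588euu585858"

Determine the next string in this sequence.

588588588588euu58585858

Every step adds 588 to the front and 58 to the end of the previous string.
So the next term is 588·588588588euu585858·58.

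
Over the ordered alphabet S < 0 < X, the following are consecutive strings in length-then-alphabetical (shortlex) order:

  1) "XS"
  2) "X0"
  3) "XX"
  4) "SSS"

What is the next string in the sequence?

SS0

Find the rightmost character of SSS below X, bump it to the next letter, and reset everything to its right to S.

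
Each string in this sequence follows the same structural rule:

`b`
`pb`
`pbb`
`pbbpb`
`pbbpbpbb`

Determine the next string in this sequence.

pbbpbpbbpbbpb

From term 3 onward, concatenate the last term with the second-to-last: pb·b = pbb, pbb·pb = pbbpb, …
The next term joins pbbpbpbb and pbbpb.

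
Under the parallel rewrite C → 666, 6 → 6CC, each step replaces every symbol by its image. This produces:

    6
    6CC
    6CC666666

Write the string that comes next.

6CC6666666CC6CC6CC6CC6CC6CC

Expanding 6CC666666: 6→6CC, C→666, C→666, 6→6CC, 6→6CC, 6→6CC, 6→6CC, 6→6CC, 6→6CC. Concatenated: 6CC 666 666 6CC 6CC 6CC 6CC 6CC 6CC.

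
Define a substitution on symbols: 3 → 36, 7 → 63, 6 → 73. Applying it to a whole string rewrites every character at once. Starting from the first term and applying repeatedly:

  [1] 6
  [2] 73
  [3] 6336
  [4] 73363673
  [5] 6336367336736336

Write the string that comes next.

Rewriting the 16 symbols of 6336367336736336 one by one yields 73 36 36 73 36 73 63 36 36 73 63 36 73 36 36 73; concatenated:

73363673367363363673633673363673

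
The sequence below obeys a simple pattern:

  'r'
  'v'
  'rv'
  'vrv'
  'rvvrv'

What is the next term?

Each term (from the third on) is the two preceding terms concatenated in order: term 3 = r·v = rv.
So term 6 is vrv·rvvrv.

vrvrvvrv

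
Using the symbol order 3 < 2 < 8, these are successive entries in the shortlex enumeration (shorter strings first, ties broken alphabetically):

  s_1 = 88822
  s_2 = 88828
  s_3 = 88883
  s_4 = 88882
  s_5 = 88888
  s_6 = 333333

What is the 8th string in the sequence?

333338

Stepping forward 2 times from 333333: 333333 → 333332, then the target.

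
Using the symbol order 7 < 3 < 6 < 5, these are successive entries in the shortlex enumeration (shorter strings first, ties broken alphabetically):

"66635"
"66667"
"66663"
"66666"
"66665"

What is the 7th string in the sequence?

66653

Stepping forward 2 times from 66665: 66665 → 66657, then the target.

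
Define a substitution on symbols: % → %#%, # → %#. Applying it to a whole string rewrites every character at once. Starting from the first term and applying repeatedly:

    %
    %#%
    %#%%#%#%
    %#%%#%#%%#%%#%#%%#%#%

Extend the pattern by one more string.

%#%%#%#%%#%%#%#%%#%#%%#%%#%#%%#%%#%#%%#%#%%#%%#%#%%#%#%

Replace each of the 21 characters of %#%%#%#%%#%%#%#%%#%#% in place — %#% %# %#% %#% %# %#% %# %#% %#% %# %#% %#% %# %#% %# %#% %#% %# %#% %# %#% — and concatenate.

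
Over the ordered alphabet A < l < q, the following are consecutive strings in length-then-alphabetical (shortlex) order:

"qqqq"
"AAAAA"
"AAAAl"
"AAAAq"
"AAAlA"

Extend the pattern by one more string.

AAAll

Treat AAAlA as a base-3 numeral over the given alphabet and add one, carrying through any trailing q's.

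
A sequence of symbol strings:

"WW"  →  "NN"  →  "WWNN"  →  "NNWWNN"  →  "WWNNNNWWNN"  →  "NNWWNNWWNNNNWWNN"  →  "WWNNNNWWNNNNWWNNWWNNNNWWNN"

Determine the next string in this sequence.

Each term (from the third on) is the two preceding terms concatenated in order: term 3 = WW·NN = WWNN.
So term 8 is NNWWNNWWNNNNWWNN·WWNNNNWWNNNNWWNNWWNNNNWWNN.

NNWWNNWWNNNNWWNNWWNNNNWWNNNNWWNNWWNNNNWWNN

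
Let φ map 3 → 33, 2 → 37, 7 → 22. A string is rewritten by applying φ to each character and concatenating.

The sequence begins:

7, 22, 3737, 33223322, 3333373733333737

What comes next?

33333333332233223333333333223322

Replace each of the 16 characters of 3333373733333737 in place — 33 33 33 33 33 22 33 22 33 33 33 33 33 22 33 22 — and concatenate.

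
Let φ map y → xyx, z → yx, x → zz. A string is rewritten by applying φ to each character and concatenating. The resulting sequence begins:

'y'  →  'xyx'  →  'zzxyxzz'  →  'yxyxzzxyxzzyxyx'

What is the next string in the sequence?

Rewriting the 15 symbols of yxyxzzxyxzzyxyx one by one yields xyx zz xyx zz yx yx zz xyx zz yx yx xyx zz xyx zz; concatenated:

xyxzzxyxzzyxyxzzxyxzzyxyxxyxzzxyxzz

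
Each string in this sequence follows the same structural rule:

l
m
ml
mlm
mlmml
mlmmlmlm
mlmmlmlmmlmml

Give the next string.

From term 3 onward, concatenate the last term with the second-to-last: m·l = ml, ml·m = mlm, …
So term 8 is mlmmlmlmmlmml·mlmmlmlm.

mlmmlmlmmlmmlmlmmlmlm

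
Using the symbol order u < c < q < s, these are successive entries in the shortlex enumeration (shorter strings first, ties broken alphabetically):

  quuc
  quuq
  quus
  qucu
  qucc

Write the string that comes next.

Treat qucc as a base-4 numeral over the given alphabet and add one, carrying through any trailing s's.

qucq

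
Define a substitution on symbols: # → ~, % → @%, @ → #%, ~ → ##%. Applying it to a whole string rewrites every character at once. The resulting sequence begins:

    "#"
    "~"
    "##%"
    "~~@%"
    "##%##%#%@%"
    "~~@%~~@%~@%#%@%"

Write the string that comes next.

##%##%#%@%##%##%#%@%##%#%@%~@%#%@%

Applying the rule to each of the 15 symbols of ~~@%~~@%~@%#%@% gives the pieces ##% ##% #% @% ##% ##% #% @% ##% #% @% ~ @% #% @%, which concatenate to the answer.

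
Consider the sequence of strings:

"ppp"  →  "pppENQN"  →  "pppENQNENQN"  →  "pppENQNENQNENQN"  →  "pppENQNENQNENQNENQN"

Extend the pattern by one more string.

The strings grow by a fixed suffix ENQN each time.
Applying this once more to pppENQNENQNENQNENQN:

pppENQNENQNENQNENQNENQN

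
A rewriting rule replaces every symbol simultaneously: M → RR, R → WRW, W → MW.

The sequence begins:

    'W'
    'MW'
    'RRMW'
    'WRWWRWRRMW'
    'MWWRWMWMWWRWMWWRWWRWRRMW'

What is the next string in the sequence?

Replace each of the 24 characters of MWWRWMWMWWRWMWWRWWRWRRMW in place — RR MW MW WRW MW RR MW RR MW MW WRW MW RR MW MW WRW MW MW WRW MW WRW WRW RR MW — and concatenate.

RRMWMWWRWMWRRMWRRMWMWWRWMWRRMWMWWRWMWMWWRWMWWRWWRWRRMW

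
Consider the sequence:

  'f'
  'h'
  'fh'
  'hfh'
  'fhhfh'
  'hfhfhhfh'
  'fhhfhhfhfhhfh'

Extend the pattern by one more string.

hfhfhhfhfhhfhhfhfhhfh

This is a Fibonacci-style word recurrence s(k) = s(k−2)·s(k−1): e.g. f·h = fh.
So term 8 is hfhfhhfh·fhhfhhfhfhhfh.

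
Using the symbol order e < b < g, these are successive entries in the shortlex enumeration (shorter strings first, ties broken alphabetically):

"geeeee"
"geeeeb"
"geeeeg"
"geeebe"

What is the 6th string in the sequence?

Advancing 2 positions from geeebe through geeebe → geeebb reaches term 6.

geeebg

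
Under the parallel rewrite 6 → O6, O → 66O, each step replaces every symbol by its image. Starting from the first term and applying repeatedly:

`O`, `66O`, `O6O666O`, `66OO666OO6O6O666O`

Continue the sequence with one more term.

Replace each of the 17 characters of 66OO666OO6O6O666O in place — O6 O6 66O 66O O6 O6 O6 66O 66O O6 66O O6 66O O6 O6 O6 66O — and concatenate.

O6O666O66OO6O6O666O66OO666OO666OO6O6O666O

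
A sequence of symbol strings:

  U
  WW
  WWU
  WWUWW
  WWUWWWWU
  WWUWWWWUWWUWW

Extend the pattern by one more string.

WWUWWWWUWWUWWWWUWWWWU

This is a Fibonacci-style word recurrence s(k) = s(k−1)·s(k−2): e.g. WW·U = WWU.
The next term joins WWUWWWWUWWUWW and WWUWWWWU.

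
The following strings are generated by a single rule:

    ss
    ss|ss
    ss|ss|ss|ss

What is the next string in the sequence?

Every step duplicates the string with '|' between the halves.
Doubling ss|ss|ss|ss with '|' between the halves:

ss|ss|ss|ss|ss|ss|ss|ss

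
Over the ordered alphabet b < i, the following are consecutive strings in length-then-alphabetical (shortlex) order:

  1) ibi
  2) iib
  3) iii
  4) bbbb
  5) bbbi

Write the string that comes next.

Treat bbbi as a base-2 numeral over the given alphabet and add one, carrying through any trailing i's.

bbib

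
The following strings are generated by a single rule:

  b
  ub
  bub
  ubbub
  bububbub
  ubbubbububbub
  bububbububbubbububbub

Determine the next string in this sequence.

This is a Fibonacci-style word recurrence s(k) = s(k−2)·s(k−1): e.g. b·ub = bub.
The next term joins ubbubbububbub and bububbububbubbububbub.

ubbubbububbubbububbububbubbububbub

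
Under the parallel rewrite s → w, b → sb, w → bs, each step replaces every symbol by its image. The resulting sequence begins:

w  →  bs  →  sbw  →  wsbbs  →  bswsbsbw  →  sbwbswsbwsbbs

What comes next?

wsbbssbwbswsbbswsbsbw

Applying the rule to each of the 13 symbols of sbwbswsbwsbbs gives the pieces w sb bs sb w bs w sb bs w sb sb w, which concatenate to the answer.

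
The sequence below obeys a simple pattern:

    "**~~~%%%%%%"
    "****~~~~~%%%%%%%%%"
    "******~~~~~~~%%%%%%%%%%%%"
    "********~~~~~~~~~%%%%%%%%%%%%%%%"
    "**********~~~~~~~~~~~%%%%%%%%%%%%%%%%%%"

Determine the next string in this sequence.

************~~~~~~~~~~~~~%%%%%%%%%%%%%%%%%%%%%

Reading off run lengths: * runs 2, 4, 6, 8, 10; ~ runs 3, 5, 7, 9, 11; % runs 6, 9, 12, 15, 18 — each is linear in n (n = 1, 2, …).
At n = 6 the blocks have lengths 12, 13, 21.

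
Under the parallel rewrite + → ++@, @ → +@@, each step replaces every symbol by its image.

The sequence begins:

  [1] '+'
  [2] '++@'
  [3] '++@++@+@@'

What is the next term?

Apply φ to ++@++@+@@ symbol by symbol: +→++@, +→++@, @→+@@, +→++@, +→++@, @→+@@, +→++@, @→+@@, @→+@@; joined: ++@ ++@ +@@ ++@ ++@ +@@ ++@ +@@ +@@.

++@++@+@@++@++@+@@++@+@@+@@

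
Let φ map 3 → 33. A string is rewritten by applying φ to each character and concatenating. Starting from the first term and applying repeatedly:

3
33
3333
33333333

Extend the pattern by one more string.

3333333333333333

Apply φ to 33333333 symbol by symbol: 3→33, 3→33, 3→33, 3→33, 3→33, 3→33, 3→33, 3→33; joined: 33 33 33 33 33 33 33 33.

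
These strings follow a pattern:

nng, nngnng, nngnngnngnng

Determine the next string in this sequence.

Every step duplicates the string.
Doubling nngnngnngnng:

nngnngnngnngnngnngnngnng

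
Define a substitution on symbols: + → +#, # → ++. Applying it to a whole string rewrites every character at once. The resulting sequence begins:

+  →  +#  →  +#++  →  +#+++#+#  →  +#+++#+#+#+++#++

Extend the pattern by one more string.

Rewriting the 16 symbols of +#+++#+#+#+++#++ one by one yields +# ++ +# +# +# ++ +# ++ +# ++ +# +# +# ++ +# +#; concatenated:

+#+++#+#+#+++#+++#+++#+#+#+++#+#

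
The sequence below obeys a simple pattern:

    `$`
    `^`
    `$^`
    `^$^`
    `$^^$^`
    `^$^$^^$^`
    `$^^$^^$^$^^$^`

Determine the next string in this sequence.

This is a Fibonacci-style word recurrence s(k) = s(k−2)·s(k−1): e.g. $·^ = $^.
Continuing: ^$^$^^$^ · $^^$^^$^$^^$^ gives term 8.

^$^$^^$^$^^$^^$^$^^$^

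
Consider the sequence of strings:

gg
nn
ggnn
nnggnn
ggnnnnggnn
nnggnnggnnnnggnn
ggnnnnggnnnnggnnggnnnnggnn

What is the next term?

nnggnnggnnnnggnnggnnnnggnnnnggnnggnnnnggnn

From term 3 onward, concatenate the second-to-last term with the last: gg·nn = ggnn, nn·ggnn = nnggnn, …
So term 8 is nnggnnggnnnnggnn·ggnnnnggnnnnggnnggnnnnggnn.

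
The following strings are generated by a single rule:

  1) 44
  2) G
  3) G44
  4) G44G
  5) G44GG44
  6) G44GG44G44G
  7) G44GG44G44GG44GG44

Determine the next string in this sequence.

G44GG44G44GG44GG44G44GG44G44G

Each term (from the third on) is the previous term followed by the one before it: term 3 = G·44 = G44.
Continuing: G44GG44G44GG44GG44 · G44GG44G44G gives term 8.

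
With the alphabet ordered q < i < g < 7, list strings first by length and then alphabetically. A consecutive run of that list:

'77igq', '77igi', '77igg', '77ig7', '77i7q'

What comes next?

77i7i

Find the rightmost character of 77i7q below 7, bump it to the next letter, and reset everything to its right to q.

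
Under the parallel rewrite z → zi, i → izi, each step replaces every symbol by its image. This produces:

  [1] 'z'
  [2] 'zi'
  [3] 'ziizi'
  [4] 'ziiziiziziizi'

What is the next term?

φ(ziiziiziziizi) expands symbol-by-symbol to zi izi izi zi izi izi zi izi zi izi izi zi izi; joining the 13 pieces gives the next term.

ziiziiziziiziiziziiziziiziiziziizi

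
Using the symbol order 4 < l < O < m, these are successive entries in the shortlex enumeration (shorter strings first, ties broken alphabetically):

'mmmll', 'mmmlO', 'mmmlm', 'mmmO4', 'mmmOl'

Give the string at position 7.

mmmOm

Stepping forward 2 times from mmmOl: mmmOl → mmmOO, then the target.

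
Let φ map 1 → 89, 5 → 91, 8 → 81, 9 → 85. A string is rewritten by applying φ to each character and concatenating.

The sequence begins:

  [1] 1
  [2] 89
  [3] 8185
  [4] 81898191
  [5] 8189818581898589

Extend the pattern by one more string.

Replace each of the 16 characters of 8189818581898589 in place — 81 89 81 85 81 89 81 91 81 89 81 85 81 91 81 85 — and concatenate.

81898185818981918189818581918185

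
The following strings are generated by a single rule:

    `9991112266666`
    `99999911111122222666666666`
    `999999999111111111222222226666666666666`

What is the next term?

Each string has the form 9^{3n} 1^{3n} 2^{3n-1} 6^{4n+1} (n = 1, 2, …).
Setting n = 4 gives 12, 12, 11, 17 characters in each block.

9999999999991111111111112222222222266666666666666666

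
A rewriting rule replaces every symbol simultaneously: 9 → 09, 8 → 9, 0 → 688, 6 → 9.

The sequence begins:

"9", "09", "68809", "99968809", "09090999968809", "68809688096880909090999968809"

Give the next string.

Rewriting the 29 symbols of 68809688096880909090999968809 one by one yields 9 9 9 688 09 9 9 9 688 09 9 9 9 688 09 688 09 688 09 688 09 09 09 09 9 9 9 688 09; concatenated:

99968809999688099996880968809688096880909090999968809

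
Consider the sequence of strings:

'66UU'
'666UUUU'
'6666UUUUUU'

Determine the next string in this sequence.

The n-th term is n+1 6's then 2n U's (n = 1, 2, …).
Setting n = 4 gives 5, 8 characters in each block.

66666UUUUUUUU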